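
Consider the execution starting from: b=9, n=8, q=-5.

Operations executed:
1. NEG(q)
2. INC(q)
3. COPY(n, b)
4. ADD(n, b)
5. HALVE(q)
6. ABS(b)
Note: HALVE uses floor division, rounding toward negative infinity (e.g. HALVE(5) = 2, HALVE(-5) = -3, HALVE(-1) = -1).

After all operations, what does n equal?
n = 18

Tracing execution:
Step 1: NEG(q) → n = 8
Step 2: INC(q) → n = 8
Step 3: COPY(n, b) → n = 9
Step 4: ADD(n, b) → n = 18
Step 5: HALVE(q) → n = 18
Step 6: ABS(b) → n = 18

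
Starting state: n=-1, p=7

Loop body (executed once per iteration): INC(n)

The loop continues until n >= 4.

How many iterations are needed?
5

Tracing iterations:
Initial: n=-1, p=7
After iteration 1: n=0, p=7
After iteration 2: n=1, p=7
After iteration 3: n=2, p=7
After iteration 4: n=3, p=7
After iteration 5: n=4, p=7
n >= 4 now holds, so the loop exits after 5 iterations.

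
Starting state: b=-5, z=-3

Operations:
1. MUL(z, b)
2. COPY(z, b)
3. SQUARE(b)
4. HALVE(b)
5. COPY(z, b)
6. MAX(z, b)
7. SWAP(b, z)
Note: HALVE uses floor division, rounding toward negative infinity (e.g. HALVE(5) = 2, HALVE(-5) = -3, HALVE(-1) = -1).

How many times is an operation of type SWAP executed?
1

Counting SWAP operations:
Step 7: SWAP(b, z) ← SWAP
Total: 1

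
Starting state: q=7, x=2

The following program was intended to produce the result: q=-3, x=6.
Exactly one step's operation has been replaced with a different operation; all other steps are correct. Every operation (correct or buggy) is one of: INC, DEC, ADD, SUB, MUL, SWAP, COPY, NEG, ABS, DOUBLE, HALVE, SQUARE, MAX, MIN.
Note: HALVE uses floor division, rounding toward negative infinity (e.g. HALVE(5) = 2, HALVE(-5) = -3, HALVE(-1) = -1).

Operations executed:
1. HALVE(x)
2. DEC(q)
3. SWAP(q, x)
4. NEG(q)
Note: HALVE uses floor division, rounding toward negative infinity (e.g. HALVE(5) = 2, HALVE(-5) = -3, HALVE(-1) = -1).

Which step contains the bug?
Step 1

Trace with buggy code:
Initial: q=7, x=2
After step 1: q=7, x=1
After step 2: q=6, x=1
After step 3: q=1, x=6
After step 4: q=-1, x=6
Actual final q=-1, x=6 ≠ expected q=-3, x=6.
Step 1 is the only position where a single-operation replacement can produce the expected result.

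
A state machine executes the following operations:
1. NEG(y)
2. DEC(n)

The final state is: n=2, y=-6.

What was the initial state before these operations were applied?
n=3, y=6

Working backwards:
Final state: n=2, y=-6
Before step 2 (DEC(n)): n=3, y=-6
Before step 1 (NEG(y)): n=3, y=6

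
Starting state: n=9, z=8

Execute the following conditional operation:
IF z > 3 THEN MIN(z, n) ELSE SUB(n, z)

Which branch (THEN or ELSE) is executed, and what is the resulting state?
Branch: THEN, Final state: n=9, z=8

Evaluating condition: z > 3
z = 8
Condition is True, so THEN branch executes
After MIN(z, n): n=9, z=8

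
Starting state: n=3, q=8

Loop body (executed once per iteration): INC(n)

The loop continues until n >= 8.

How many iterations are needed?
5

Tracing iterations:
Initial: n=3, q=8
After iteration 1: n=4, q=8
After iteration 2: n=5, q=8
After iteration 3: n=6, q=8
After iteration 4: n=7, q=8
After iteration 5: n=8, q=8
n >= 8 now holds, so the loop exits after 5 iterations.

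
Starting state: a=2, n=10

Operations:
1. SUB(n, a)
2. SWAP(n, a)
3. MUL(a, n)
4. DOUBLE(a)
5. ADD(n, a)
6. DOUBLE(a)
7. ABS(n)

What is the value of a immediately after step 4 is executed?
a = 32

Tracing a through execution:
Initial: a = 2
After step 1 (SUB(n, a)): a = 2
After step 2 (SWAP(n, a)): a = 8
After step 3 (MUL(a, n)): a = 16
After step 4 (DOUBLE(a)): a = 32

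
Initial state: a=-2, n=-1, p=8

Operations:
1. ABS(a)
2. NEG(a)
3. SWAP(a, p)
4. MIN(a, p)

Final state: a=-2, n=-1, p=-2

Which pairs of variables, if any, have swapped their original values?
None

Comparing initial and final values:
p: 8 → -2
n: -1 → -1
a: -2 → -2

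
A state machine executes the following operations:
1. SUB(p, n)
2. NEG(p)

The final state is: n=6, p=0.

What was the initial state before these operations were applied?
n=6, p=6

Working backwards:
Final state: n=6, p=0
Before step 2 (NEG(p)): n=6, p=0
Before step 1 (SUB(p, n)): n=6, p=6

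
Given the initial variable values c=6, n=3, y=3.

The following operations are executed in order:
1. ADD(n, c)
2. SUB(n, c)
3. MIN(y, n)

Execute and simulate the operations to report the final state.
{c: 6, n: 3, y: 3}

Step-by-step execution:
Initial: c=6, n=3, y=3
After step 1 (ADD(n, c)): c=6, n=9, y=3
After step 2 (SUB(n, c)): c=6, n=3, y=3
After step 3 (MIN(y, n)): c=6, n=3, y=3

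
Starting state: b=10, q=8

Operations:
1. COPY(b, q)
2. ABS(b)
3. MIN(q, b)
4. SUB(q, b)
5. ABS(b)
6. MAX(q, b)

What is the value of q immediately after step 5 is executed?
q = 0

Tracing q through execution:
Initial: q = 8
After step 1 (COPY(b, q)): q = 8
After step 2 (ABS(b)): q = 8
After step 3 (MIN(q, b)): q = 8
After step 4 (SUB(q, b)): q = 0
After step 5 (ABS(b)): q = 0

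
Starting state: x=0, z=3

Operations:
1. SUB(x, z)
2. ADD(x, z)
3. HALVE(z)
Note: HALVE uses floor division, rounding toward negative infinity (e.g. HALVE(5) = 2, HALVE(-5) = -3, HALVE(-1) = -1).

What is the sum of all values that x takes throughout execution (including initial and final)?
-3

Values of x at each step:
Initial: x = 0
After step 1: x = -3
After step 2: x = 0
After step 3: x = 0
Sum = 0 + -3 + 0 + 0 = -3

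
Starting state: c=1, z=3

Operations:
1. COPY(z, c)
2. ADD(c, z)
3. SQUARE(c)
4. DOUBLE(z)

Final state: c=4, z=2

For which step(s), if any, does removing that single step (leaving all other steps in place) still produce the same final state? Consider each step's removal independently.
None - removing any single step changes the final result

Testing removal of each single step:
Without step 1: final = c=16, z=6 (different)
Without step 2: final = c=1, z=2 (different)
Without step 3: final = c=2, z=2 (different)
Without step 4: final = c=4, z=1 (different)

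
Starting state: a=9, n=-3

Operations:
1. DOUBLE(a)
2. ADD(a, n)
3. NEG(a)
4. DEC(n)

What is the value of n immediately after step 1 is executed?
n = -3

Tracing n through execution:
Initial: n = -3
After step 1 (DOUBLE(a)): n = -3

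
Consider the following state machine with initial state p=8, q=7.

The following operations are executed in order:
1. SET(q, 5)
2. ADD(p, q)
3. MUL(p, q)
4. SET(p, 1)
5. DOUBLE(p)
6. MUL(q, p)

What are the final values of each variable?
{p: 2, q: 10}

Step-by-step execution:
Initial: p=8, q=7
After step 1 (SET(q, 5)): p=8, q=5
After step 2 (ADD(p, q)): p=13, q=5
After step 3 (MUL(p, q)): p=65, q=5
After step 4 (SET(p, 1)): p=1, q=5
After step 5 (DOUBLE(p)): p=2, q=5
After step 6 (MUL(q, p)): p=2, q=10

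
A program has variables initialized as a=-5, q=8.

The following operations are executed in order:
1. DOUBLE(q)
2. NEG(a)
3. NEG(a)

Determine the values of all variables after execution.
{a: -5, q: 16}

Step-by-step execution:
Initial: a=-5, q=8
After step 1 (DOUBLE(q)): a=-5, q=16
After step 2 (NEG(a)): a=5, q=16
After step 3 (NEG(a)): a=-5, q=16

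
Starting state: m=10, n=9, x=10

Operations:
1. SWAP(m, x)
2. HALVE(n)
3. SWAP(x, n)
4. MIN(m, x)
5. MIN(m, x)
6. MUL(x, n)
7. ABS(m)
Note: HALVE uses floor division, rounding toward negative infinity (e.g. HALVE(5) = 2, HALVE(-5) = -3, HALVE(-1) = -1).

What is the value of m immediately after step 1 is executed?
m = 10

Tracing m through execution:
Initial: m = 10
After step 1 (SWAP(m, x)): m = 10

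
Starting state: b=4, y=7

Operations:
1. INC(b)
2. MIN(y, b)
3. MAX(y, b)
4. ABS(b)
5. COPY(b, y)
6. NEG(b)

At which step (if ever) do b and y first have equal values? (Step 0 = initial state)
Step 2

b and y first become equal after step 2.

Comparing values at each step:
Initial: b=4, y=7
After step 1: b=5, y=7
After step 2: b=5, y=5 ← equal!
After step 3: b=5, y=5 ← equal!
After step 4: b=5, y=5 ← equal!
After step 5: b=5, y=5 ← equal!
After step 6: b=-5, y=5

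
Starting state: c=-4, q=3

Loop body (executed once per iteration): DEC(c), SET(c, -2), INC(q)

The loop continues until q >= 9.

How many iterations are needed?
6

Tracing iterations:
Initial: c=-4, q=3
After iteration 1: c=-2, q=4
After iteration 2: c=-2, q=5
After iteration 3: c=-2, q=6
After iteration 4: c=-2, q=7
After iteration 5: c=-2, q=8
After iteration 6: c=-2, q=9
q >= 9 now holds, so the loop exits after 6 iterations.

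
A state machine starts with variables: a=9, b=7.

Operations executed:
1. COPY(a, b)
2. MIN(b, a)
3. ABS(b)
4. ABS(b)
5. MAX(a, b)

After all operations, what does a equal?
a = 7

Tracing execution:
Step 1: COPY(a, b) → a = 7
Step 2: MIN(b, a) → a = 7
Step 3: ABS(b) → a = 7
Step 4: ABS(b) → a = 7
Step 5: MAX(a, b) → a = 7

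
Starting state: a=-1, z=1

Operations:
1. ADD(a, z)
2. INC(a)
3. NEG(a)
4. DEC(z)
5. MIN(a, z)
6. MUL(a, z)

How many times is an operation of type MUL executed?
1

Counting MUL operations:
Step 6: MUL(a, z) ← MUL
Total: 1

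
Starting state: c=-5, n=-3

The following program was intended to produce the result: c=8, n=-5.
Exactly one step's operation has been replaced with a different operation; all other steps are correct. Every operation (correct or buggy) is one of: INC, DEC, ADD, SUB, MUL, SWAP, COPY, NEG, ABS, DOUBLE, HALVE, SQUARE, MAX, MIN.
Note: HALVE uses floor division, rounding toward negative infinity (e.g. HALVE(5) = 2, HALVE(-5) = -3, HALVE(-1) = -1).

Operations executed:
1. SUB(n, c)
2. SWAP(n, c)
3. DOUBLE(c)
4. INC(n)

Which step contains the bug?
Step 4

Trace with buggy code:
Initial: c=-5, n=-3
After step 1: c=-5, n=2
After step 2: c=2, n=-5
After step 3: c=4, n=-5
After step 4: c=4, n=-4
Actual final c=4, n=-4 ≠ expected c=8, n=-5.
Step 4 is the only position where a single-operation replacement can produce the expected result.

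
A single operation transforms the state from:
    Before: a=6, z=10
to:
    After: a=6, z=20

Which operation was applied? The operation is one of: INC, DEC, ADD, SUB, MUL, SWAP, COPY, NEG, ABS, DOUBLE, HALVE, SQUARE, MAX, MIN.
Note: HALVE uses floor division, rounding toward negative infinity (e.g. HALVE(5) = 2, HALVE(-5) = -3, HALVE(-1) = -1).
DOUBLE(z)

Analyzing the change:
Before: a=6, z=10
After: a=6, z=20
Variable z changed from 10 to 20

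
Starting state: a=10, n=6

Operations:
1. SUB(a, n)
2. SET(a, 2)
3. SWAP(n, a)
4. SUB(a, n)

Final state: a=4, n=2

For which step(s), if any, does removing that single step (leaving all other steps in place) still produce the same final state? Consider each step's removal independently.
Step(s) 1

Testing removal of each single step:
Without step 1: final = a=4, n=2 (same)
Without step 2: final = a=2, n=4 (different)
Without step 3: final = a=-4, n=6 (different)
Without step 4: final = a=6, n=2 (different)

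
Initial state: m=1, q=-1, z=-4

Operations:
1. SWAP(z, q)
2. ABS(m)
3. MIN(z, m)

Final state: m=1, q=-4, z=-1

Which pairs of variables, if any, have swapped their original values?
(z, q)

Comparing initial and final values:
m: 1 → 1
z: -4 → -1
q: -1 → -4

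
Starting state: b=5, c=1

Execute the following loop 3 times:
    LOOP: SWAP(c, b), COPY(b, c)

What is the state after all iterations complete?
b=5, c=5

Iteration trace:
Start: b=5, c=1
After iteration 1: b=5, c=5
After iteration 2: b=5, c=5
After iteration 3: b=5, c=5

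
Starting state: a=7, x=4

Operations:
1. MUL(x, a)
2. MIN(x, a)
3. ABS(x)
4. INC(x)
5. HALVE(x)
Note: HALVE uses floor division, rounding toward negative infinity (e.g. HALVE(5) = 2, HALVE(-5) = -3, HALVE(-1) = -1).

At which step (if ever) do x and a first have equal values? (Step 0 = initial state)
Step 2

x and a first become equal after step 2.

Comparing values at each step:
Initial: x=4, a=7
After step 1: x=28, a=7
After step 2: x=7, a=7 ← equal!
After step 3: x=7, a=7 ← equal!
After step 4: x=8, a=7
After step 5: x=4, a=7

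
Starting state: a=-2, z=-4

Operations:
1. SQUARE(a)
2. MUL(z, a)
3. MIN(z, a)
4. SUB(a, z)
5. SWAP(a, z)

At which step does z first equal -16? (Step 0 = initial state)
Step 2

Tracing z:
Initial: z = -4
After step 1: z = -4
After step 2: z = -16 ← first occurrence
After step 3: z = -16
After step 4: z = -16
After step 5: z = 20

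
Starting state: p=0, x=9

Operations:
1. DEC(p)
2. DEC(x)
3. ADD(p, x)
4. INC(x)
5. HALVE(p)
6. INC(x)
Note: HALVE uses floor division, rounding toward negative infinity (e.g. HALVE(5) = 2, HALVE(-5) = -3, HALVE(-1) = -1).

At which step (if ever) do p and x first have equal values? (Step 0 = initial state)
Never

p and x never become equal during execution.

Comparing values at each step:
Initial: p=0, x=9
After step 1: p=-1, x=9
After step 2: p=-1, x=8
After step 3: p=7, x=8
After step 4: p=7, x=9
After step 5: p=3, x=9
After step 6: p=3, x=10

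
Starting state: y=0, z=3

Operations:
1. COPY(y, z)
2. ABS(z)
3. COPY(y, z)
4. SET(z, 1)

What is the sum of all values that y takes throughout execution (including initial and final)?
12

Values of y at each step:
Initial: y = 0
After step 1: y = 3
After step 2: y = 3
After step 3: y = 3
After step 4: y = 3
Sum = 0 + 3 + 3 + 3 + 3 = 12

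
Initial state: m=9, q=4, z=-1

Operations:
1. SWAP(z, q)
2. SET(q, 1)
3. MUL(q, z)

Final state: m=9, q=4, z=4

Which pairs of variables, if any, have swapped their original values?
None

Comparing initial and final values:
q: 4 → 4
m: 9 → 9
z: -1 → 4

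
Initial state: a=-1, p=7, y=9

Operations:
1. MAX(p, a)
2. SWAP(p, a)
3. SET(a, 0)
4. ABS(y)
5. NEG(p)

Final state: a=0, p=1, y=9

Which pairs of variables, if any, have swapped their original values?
None

Comparing initial and final values:
p: 7 → 1
y: 9 → 9
a: -1 → 0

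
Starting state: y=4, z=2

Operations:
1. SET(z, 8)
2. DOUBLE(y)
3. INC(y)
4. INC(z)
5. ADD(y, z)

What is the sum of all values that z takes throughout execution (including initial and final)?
44

Values of z at each step:
Initial: z = 2
After step 1: z = 8
After step 2: z = 8
After step 3: z = 8
After step 4: z = 9
After step 5: z = 9
Sum = 2 + 8 + 8 + 8 + 9 + 9 = 44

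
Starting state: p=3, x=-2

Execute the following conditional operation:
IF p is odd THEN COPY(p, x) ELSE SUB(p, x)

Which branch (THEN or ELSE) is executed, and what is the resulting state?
Branch: THEN, Final state: p=-2, x=-2

Evaluating condition: p is odd
Condition is True, so THEN branch executes
After COPY(p, x): p=-2, x=-2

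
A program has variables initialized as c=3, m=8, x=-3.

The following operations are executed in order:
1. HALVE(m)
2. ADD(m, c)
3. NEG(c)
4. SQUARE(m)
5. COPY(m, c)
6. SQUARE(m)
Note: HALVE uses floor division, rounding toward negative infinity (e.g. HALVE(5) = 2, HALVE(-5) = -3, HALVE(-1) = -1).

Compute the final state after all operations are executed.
{c: -3, m: 9, x: -3}

Step-by-step execution:
Initial: c=3, m=8, x=-3
After step 1 (HALVE(m)): c=3, m=4, x=-3
After step 2 (ADD(m, c)): c=3, m=7, x=-3
After step 3 (NEG(c)): c=-3, m=7, x=-3
After step 4 (SQUARE(m)): c=-3, m=49, x=-3
After step 5 (COPY(m, c)): c=-3, m=-3, x=-3
After step 6 (SQUARE(m)): c=-3, m=9, x=-3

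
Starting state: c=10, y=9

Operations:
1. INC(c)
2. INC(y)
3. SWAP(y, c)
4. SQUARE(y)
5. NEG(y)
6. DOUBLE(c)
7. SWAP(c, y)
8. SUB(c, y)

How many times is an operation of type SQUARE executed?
1

Counting SQUARE operations:
Step 4: SQUARE(y) ← SQUARE
Total: 1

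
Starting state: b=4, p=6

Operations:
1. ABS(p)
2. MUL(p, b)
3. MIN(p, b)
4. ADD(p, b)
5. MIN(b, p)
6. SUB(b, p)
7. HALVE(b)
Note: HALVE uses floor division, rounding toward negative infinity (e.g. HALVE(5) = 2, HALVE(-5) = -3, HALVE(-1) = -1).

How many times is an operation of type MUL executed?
1

Counting MUL operations:
Step 2: MUL(p, b) ← MUL
Total: 1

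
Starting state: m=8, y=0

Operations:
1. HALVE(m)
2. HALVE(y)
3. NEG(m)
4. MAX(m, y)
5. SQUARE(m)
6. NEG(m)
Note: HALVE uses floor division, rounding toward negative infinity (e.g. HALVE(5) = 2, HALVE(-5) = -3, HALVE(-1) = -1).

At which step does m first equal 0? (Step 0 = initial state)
Step 4

Tracing m:
Initial: m = 8
After step 1: m = 4
After step 2: m = 4
After step 3: m = -4
After step 4: m = 0 ← first occurrence
After step 5: m = 0
After step 6: m = 0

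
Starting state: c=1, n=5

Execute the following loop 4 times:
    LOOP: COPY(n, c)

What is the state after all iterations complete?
c=1, n=1

Iteration trace:
Start: c=1, n=5
After iteration 1: c=1, n=1
After iteration 2: c=1, n=1
After iteration 3: c=1, n=1
After iteration 4: c=1, n=1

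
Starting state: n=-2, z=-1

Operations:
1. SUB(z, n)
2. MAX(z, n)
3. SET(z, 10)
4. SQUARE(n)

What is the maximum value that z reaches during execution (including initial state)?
10

Values of z at each step:
Initial: z = -1
After step 1: z = 1
After step 2: z = 1
After step 3: z = 10 ← maximum
After step 4: z = 10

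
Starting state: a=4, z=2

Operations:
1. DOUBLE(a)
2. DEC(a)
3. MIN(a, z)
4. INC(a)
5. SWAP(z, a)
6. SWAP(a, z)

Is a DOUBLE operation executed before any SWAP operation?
Yes

First DOUBLE: step 1
First SWAP: step 5
Since 1 < 5, DOUBLE comes first.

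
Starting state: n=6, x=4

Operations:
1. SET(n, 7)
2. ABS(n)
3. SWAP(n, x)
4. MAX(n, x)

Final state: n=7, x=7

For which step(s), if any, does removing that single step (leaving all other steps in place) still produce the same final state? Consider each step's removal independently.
Step(s) 2

Testing removal of each single step:
Without step 1: final = n=6, x=6 (different)
Without step 2: final = n=7, x=7 (same)
Without step 3: final = n=7, x=4 (different)
Without step 4: final = n=4, x=7 (different)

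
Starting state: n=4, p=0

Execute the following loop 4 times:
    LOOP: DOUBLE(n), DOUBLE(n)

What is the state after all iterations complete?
n=1024, p=0

Iteration trace:
Start: n=4, p=0
After iteration 1: n=16, p=0
After iteration 2: n=64, p=0
After iteration 3: n=256, p=0
After iteration 4: n=1024, p=0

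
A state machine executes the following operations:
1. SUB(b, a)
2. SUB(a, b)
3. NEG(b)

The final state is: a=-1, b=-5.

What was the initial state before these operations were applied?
a=4, b=9

Working backwards:
Final state: a=-1, b=-5
Before step 3 (NEG(b)): a=-1, b=5
Before step 2 (SUB(a, b)): a=4, b=5
Before step 1 (SUB(b, a)): a=4, b=9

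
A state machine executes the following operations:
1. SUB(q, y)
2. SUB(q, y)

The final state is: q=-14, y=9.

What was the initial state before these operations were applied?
q=4, y=9

Working backwards:
Final state: q=-14, y=9
Before step 2 (SUB(q, y)): q=-5, y=9
Before step 1 (SUB(q, y)): q=4, y=9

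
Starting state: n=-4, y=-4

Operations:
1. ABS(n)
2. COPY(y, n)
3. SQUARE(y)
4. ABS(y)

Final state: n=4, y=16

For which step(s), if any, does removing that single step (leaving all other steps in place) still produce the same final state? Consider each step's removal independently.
Step(s) 2, 4

Testing removal of each single step:
Without step 1: final = n=-4, y=16 (different)
Without step 2: final = n=4, y=16 (same)
Without step 3: final = n=4, y=4 (different)
Without step 4: final = n=4, y=16 (same)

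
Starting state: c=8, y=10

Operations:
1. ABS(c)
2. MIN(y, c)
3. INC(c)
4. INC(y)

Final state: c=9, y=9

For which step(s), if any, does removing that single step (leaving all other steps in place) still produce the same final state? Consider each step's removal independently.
Step(s) 1

Testing removal of each single step:
Without step 1: final = c=9, y=9 (same)
Without step 2: final = c=9, y=11 (different)
Without step 3: final = c=8, y=9 (different)
Without step 4: final = c=9, y=8 (different)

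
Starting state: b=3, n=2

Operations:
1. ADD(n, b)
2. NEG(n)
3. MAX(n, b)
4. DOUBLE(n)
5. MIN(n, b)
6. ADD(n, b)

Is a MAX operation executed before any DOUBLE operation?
Yes

First MAX: step 3
First DOUBLE: step 4
Since 3 < 4, MAX comes first.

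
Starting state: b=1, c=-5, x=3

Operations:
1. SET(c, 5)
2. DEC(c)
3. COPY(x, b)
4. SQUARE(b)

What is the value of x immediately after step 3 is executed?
x = 1

Tracing x through execution:
Initial: x = 3
After step 1 (SET(c, 5)): x = 3
After step 2 (DEC(c)): x = 3
After step 3 (COPY(x, b)): x = 1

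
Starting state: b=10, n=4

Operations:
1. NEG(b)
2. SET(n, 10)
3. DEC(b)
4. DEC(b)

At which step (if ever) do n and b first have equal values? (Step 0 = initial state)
Never

n and b never become equal during execution.

Comparing values at each step:
Initial: n=4, b=10
After step 1: n=4, b=-10
After step 2: n=10, b=-10
After step 3: n=10, b=-11
After step 4: n=10, b=-12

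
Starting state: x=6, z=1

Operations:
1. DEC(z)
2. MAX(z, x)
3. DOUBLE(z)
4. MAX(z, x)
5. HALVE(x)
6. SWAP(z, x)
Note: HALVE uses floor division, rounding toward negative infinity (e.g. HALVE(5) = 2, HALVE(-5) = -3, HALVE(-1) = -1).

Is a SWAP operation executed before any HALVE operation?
No

First SWAP: step 6
First HALVE: step 5
Since 6 > 5, HALVE comes first.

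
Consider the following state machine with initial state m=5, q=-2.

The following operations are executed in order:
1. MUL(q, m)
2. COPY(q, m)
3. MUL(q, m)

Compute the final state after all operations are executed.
{m: 5, q: 25}

Step-by-step execution:
Initial: m=5, q=-2
After step 1 (MUL(q, m)): m=5, q=-10
After step 2 (COPY(q, m)): m=5, q=5
After step 3 (MUL(q, m)): m=5, q=25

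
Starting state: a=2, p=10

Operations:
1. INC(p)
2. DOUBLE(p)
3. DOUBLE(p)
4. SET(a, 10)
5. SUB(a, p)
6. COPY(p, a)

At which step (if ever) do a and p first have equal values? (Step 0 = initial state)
Step 6

a and p first become equal after step 6.

Comparing values at each step:
Initial: a=2, p=10
After step 1: a=2, p=11
After step 2: a=2, p=22
After step 3: a=2, p=44
After step 4: a=10, p=44
After step 5: a=-34, p=44
After step 6: a=-34, p=-34 ← equal!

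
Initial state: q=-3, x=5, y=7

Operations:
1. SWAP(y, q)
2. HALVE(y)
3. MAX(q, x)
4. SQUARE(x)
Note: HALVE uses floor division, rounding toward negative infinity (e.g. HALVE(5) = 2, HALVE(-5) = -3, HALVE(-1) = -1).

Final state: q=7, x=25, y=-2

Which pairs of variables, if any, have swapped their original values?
None

Comparing initial and final values:
x: 5 → 25
y: 7 → -2
q: -3 → 7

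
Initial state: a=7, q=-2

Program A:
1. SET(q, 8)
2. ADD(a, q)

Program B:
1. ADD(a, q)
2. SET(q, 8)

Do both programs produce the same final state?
No

Program A final state: a=15, q=8
Program B final state: a=5, q=8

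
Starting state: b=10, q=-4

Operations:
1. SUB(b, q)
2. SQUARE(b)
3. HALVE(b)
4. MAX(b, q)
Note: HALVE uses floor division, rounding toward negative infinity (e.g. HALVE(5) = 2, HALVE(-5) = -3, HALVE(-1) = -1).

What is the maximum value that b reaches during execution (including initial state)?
196

Values of b at each step:
Initial: b = 10
After step 1: b = 14
After step 2: b = 196 ← maximum
After step 3: b = 98
After step 4: b = 98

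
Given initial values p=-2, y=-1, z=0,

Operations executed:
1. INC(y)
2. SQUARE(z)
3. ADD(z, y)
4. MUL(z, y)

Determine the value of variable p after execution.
p = -2

Tracing execution:
Step 1: INC(y) → p = -2
Step 2: SQUARE(z) → p = -2
Step 3: ADD(z, y) → p = -2
Step 4: MUL(z, y) → p = -2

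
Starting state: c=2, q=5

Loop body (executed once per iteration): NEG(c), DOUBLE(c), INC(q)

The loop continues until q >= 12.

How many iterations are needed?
7

Tracing iterations:
Initial: c=2, q=5
After iteration 1: c=-4, q=6
After iteration 2: c=8, q=7
After iteration 3: c=-16, q=8
After iteration 4: c=32, q=9
After iteration 5: c=-64, q=10
After iteration 6: c=128, q=11
After iteration 7: c=-256, q=12
q >= 12 now holds, so the loop exits after 7 iterations.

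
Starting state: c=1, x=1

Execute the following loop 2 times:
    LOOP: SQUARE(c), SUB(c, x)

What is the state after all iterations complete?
c=-1, x=1

Iteration trace:
Start: c=1, x=1
After iteration 1: c=0, x=1
After iteration 2: c=-1, x=1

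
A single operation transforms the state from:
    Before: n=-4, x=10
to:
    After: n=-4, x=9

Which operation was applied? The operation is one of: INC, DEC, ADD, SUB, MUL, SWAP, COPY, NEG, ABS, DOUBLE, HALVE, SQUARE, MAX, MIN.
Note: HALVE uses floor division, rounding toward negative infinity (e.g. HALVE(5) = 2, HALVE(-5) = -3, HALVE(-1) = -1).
DEC(x)

Analyzing the change:
Before: n=-4, x=10
After: n=-4, x=9
Variable x changed from 10 to 9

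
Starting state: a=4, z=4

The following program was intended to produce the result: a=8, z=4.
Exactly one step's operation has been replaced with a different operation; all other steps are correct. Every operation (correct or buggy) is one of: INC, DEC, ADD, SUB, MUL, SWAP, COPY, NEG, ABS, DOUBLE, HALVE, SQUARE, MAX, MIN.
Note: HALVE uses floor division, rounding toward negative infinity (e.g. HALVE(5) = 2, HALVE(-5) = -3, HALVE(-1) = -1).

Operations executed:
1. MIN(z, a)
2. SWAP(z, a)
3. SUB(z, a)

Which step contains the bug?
Step 3

Trace with buggy code:
Initial: a=4, z=4
After step 1: a=4, z=4
After step 2: a=4, z=4
After step 3: a=4, z=0
Actual final a=4, z=0 ≠ expected a=8, z=4.
Step 3 is the only position where a single-operation replacement can produce the expected result.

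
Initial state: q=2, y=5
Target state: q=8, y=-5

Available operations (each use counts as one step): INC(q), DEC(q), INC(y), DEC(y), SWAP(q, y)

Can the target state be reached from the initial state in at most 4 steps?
No

The target state cannot be reached within 4 steps.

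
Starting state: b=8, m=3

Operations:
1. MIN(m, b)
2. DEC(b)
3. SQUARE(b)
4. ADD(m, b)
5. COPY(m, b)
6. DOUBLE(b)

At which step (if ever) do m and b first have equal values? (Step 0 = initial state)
Step 5

m and b first become equal after step 5.

Comparing values at each step:
Initial: m=3, b=8
After step 1: m=3, b=8
After step 2: m=3, b=7
After step 3: m=3, b=49
After step 4: m=52, b=49
After step 5: m=49, b=49 ← equal!
After step 6: m=49, b=98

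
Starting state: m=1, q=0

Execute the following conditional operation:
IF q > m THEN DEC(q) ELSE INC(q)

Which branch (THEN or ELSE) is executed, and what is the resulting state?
Branch: ELSE, Final state: m=1, q=1

Evaluating condition: q > m
q = 0, m = 1
Condition is False, so ELSE branch executes
After INC(q): m=1, q=1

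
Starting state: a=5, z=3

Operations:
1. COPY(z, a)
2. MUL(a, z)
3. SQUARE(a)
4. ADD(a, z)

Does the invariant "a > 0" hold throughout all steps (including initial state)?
Yes

The invariant holds at every step.

State at each step:
Initial: a=5, z=3
After step 1: a=5, z=5
After step 2: a=25, z=5
After step 3: a=625, z=5
After step 4: a=630, z=5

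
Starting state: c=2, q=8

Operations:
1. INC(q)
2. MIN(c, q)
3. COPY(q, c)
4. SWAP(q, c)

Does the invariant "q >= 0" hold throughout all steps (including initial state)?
Yes

The invariant holds at every step.

State at each step:
Initial: c=2, q=8
After step 1: c=2, q=9
After step 2: c=2, q=9
After step 3: c=2, q=2
After step 4: c=2, q=2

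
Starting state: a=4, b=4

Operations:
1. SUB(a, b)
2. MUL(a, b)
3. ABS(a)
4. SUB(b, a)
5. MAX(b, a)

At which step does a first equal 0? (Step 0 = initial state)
Step 1

Tracing a:
Initial: a = 4
After step 1: a = 0 ← first occurrence
After step 2: a = 0
After step 3: a = 0
After step 4: a = 0
After step 5: a = 0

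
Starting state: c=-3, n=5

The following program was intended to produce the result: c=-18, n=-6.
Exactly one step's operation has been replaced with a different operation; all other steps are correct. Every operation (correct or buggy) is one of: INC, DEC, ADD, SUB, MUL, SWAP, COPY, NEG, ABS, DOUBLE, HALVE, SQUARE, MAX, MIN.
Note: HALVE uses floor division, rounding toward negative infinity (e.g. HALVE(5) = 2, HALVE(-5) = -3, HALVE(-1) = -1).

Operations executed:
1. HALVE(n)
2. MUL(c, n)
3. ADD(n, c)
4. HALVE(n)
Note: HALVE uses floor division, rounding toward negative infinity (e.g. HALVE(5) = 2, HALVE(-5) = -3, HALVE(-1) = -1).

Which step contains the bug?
Step 1

Trace with buggy code:
Initial: c=-3, n=5
After step 1: c=-3, n=2
After step 2: c=-6, n=2
After step 3: c=-6, n=-4
After step 4: c=-6, n=-2
Actual final c=-6, n=-2 ≠ expected c=-18, n=-6.
Step 1 is the only position where a single-operation replacement can produce the expected result.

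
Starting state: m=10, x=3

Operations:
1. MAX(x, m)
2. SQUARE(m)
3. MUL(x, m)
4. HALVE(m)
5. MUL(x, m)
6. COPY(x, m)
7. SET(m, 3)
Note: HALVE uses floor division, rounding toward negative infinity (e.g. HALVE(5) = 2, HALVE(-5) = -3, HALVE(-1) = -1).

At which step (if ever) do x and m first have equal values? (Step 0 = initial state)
Step 1

x and m first become equal after step 1.

Comparing values at each step:
Initial: x=3, m=10
After step 1: x=10, m=10 ← equal!
After step 2: x=10, m=100
After step 3: x=1000, m=100
After step 4: x=1000, m=50
After step 5: x=50000, m=50
After step 6: x=50, m=50 ← equal!
After step 7: x=50, m=3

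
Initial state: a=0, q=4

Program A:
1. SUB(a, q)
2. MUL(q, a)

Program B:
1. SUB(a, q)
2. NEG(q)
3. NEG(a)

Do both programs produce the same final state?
No

Program A final state: a=-4, q=-16
Program B final state: a=4, q=-4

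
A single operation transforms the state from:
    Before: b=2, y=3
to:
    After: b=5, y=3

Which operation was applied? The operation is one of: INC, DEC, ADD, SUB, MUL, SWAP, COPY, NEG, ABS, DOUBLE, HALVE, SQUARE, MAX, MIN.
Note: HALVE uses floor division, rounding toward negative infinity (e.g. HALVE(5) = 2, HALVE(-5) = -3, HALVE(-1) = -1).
ADD(b, y)

Analyzing the change:
Before: b=2, y=3
After: b=5, y=3
Variable b changed from 2 to 5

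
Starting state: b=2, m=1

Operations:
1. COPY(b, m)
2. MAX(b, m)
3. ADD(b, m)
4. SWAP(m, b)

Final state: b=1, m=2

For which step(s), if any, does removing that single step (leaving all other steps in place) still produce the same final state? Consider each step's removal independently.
Step(s) 2

Testing removal of each single step:
Without step 1: final = b=1, m=3 (different)
Without step 2: final = b=1, m=2 (same)
Without step 3: final = b=1, m=1 (different)
Without step 4: final = b=2, m=1 (different)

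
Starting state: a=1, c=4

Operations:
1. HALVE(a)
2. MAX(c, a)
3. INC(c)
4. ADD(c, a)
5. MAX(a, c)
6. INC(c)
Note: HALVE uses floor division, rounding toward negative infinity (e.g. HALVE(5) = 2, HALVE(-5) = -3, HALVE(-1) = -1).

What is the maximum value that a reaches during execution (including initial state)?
5

Values of a at each step:
Initial: a = 1
After step 1: a = 0
After step 2: a = 0
After step 3: a = 0
After step 4: a = 0
After step 5: a = 5 ← maximum
After step 6: a = 5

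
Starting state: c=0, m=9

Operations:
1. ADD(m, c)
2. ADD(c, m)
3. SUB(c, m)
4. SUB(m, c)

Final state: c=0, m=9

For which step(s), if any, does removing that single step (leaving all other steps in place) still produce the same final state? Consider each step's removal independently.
Step(s) 1, 4

Testing removal of each single step:
Without step 1: final = c=0, m=9 (same)
Without step 2: final = c=-9, m=18 (different)
Without step 3: final = c=9, m=0 (different)
Without step 4: final = c=0, m=9 (same)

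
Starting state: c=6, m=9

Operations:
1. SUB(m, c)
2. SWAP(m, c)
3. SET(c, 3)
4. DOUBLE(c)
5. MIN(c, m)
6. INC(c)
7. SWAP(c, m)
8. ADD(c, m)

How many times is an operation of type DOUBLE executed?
1

Counting DOUBLE operations:
Step 4: DOUBLE(c) ← DOUBLE
Total: 1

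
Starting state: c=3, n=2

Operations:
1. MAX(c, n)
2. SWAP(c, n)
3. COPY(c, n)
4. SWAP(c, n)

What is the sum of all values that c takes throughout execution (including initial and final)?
14

Values of c at each step:
Initial: c = 3
After step 1: c = 3
After step 2: c = 2
After step 3: c = 3
After step 4: c = 3
Sum = 3 + 3 + 2 + 3 + 3 = 14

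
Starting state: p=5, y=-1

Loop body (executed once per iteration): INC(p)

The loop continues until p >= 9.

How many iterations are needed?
4

Tracing iterations:
Initial: p=5, y=-1
After iteration 1: p=6, y=-1
After iteration 2: p=7, y=-1
After iteration 3: p=8, y=-1
After iteration 4: p=9, y=-1
p >= 9 now holds, so the loop exits after 4 iterations.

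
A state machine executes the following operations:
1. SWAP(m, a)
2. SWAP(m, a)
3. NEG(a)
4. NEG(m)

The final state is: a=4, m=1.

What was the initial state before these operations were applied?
a=-4, m=-1

Working backwards:
Final state: a=4, m=1
Before step 4 (NEG(m)): a=4, m=-1
Before step 3 (NEG(a)): a=-4, m=-1
Before step 2 (SWAP(m, a)): a=-1, m=-4
Before step 1 (SWAP(m, a)): a=-4, m=-1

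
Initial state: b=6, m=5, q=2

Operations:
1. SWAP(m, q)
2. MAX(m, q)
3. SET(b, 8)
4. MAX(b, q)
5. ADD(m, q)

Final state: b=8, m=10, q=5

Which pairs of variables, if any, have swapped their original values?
None

Comparing initial and final values:
q: 2 → 5
b: 6 → 8
m: 5 → 10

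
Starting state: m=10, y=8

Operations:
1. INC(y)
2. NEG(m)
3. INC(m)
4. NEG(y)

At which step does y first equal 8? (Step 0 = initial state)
Step 0

Tracing y:
Initial: y = 8 ← first occurrence
After step 1: y = 9
After step 2: y = 9
After step 3: y = 9
After step 4: y = -9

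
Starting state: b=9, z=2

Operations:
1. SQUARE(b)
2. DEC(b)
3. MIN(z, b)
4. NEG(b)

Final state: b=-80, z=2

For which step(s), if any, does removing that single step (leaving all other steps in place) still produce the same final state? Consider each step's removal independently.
Step(s) 3

Testing removal of each single step:
Without step 1: final = b=-8, z=2 (different)
Without step 2: final = b=-81, z=2 (different)
Without step 3: final = b=-80, z=2 (same)
Without step 4: final = b=80, z=2 (different)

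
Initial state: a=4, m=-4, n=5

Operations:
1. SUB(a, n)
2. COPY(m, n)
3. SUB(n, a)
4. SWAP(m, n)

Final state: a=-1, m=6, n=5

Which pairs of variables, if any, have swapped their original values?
None

Comparing initial and final values:
n: 5 → 5
m: -4 → 6
a: 4 → -1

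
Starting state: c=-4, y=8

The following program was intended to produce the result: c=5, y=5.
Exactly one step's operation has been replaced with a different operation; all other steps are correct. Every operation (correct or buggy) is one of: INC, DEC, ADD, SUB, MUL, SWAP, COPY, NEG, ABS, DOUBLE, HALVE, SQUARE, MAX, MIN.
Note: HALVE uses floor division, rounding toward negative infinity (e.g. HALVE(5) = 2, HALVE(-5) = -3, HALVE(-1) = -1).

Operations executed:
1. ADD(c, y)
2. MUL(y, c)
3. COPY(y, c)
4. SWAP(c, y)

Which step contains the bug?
Step 2

Trace with buggy code:
Initial: c=-4, y=8
After step 1: c=4, y=8
After step 2: c=4, y=32
After step 3: c=4, y=4
After step 4: c=4, y=4
Actual final c=4, y=4 ≠ expected c=5, y=5.
Step 2 is the only position where a single-operation replacement can produce the expected result.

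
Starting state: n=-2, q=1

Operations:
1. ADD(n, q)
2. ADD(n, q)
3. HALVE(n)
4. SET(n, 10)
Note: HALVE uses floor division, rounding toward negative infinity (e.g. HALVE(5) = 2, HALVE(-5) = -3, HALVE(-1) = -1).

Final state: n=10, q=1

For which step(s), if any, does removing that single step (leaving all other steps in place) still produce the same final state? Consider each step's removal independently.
Step(s) 1, 2, 3

Testing removal of each single step:
Without step 1: final = n=10, q=1 (same)
Without step 2: final = n=10, q=1 (same)
Without step 3: final = n=10, q=1 (same)
Without step 4: final = n=0, q=1 (different)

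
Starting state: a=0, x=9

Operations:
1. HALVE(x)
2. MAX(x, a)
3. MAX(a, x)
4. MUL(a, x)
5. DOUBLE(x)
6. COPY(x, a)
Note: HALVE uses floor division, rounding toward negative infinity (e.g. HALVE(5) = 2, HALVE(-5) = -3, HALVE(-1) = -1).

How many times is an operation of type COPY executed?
1

Counting COPY operations:
Step 6: COPY(x, a) ← COPY
Total: 1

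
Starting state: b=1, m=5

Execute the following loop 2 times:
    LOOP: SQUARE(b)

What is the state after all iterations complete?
b=1, m=5

Iteration trace:
Start: b=1, m=5
After iteration 1: b=1, m=5
After iteration 2: b=1, m=5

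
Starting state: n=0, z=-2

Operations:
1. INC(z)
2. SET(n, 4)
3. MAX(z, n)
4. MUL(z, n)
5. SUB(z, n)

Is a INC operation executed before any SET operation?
Yes

First INC: step 1
First SET: step 2
Since 1 < 2, INC comes first.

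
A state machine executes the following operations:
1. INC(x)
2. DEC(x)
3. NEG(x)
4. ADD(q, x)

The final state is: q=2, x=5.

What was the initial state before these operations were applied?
q=-3, x=-5

Working backwards:
Final state: q=2, x=5
Before step 4 (ADD(q, x)): q=-3, x=5
Before step 3 (NEG(x)): q=-3, x=-5
Before step 2 (DEC(x)): q=-3, x=-4
Before step 1 (INC(x)): q=-3, x=-5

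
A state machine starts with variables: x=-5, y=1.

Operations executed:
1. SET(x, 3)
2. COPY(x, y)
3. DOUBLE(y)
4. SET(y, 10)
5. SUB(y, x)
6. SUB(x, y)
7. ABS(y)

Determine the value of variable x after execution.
x = -8

Tracing execution:
Step 1: SET(x, 3) → x = 3
Step 2: COPY(x, y) → x = 1
Step 3: DOUBLE(y) → x = 1
Step 4: SET(y, 10) → x = 1
Step 5: SUB(y, x) → x = 1
Step 6: SUB(x, y) → x = -8
Step 7: ABS(y) → x = -8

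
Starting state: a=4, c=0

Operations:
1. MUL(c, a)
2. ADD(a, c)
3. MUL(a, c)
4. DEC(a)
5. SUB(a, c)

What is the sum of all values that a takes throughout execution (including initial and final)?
10

Values of a at each step:
Initial: a = 4
After step 1: a = 4
After step 2: a = 4
After step 3: a = 0
After step 4: a = -1
After step 5: a = -1
Sum = 4 + 4 + 4 + 0 + -1 + -1 = 10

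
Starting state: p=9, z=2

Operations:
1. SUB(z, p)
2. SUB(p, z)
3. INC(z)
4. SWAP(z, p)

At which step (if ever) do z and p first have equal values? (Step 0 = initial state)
Never

z and p never become equal during execution.

Comparing values at each step:
Initial: z=2, p=9
After step 1: z=-7, p=9
After step 2: z=-7, p=16
After step 3: z=-6, p=16
After step 4: z=16, p=-6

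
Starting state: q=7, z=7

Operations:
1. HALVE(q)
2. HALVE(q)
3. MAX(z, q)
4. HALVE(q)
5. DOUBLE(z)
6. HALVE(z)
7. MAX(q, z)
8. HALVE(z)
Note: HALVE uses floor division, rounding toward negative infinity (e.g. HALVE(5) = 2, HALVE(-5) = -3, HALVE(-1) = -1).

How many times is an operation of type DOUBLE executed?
1

Counting DOUBLE operations:
Step 5: DOUBLE(z) ← DOUBLE
Total: 1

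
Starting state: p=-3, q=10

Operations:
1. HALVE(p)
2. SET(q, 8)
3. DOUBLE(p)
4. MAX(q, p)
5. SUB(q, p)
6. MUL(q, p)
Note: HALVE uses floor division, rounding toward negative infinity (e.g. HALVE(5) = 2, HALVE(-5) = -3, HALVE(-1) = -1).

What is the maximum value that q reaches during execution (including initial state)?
12

Values of q at each step:
Initial: q = 10
After step 1: q = 10
After step 2: q = 8
After step 3: q = 8
After step 4: q = 8
After step 5: q = 12 ← maximum
After step 6: q = -48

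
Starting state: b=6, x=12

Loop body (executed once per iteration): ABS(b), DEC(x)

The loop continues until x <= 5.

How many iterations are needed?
7

Tracing iterations:
Initial: b=6, x=12
After iteration 1: b=6, x=11
After iteration 2: b=6, x=10
After iteration 3: b=6, x=9
After iteration 4: b=6, x=8
After iteration 5: b=6, x=7
After iteration 6: b=6, x=6
After iteration 7: b=6, x=5
x <= 5 now holds, so the loop exits after 7 iterations.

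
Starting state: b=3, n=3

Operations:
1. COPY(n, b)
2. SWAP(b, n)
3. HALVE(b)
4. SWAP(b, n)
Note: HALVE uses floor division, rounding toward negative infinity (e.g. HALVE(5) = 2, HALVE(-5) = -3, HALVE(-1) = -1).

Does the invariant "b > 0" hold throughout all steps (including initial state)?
Yes

The invariant holds at every step.

State at each step:
Initial: b=3, n=3
After step 1: b=3, n=3
After step 2: b=3, n=3
After step 3: b=1, n=3
After step 4: b=3, n=1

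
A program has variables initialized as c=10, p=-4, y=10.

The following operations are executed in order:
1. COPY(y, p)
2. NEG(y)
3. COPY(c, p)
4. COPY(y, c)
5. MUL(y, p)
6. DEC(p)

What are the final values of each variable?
{c: -4, p: -5, y: 16}

Step-by-step execution:
Initial: c=10, p=-4, y=10
After step 1 (COPY(y, p)): c=10, p=-4, y=-4
After step 2 (NEG(y)): c=10, p=-4, y=4
After step 3 (COPY(c, p)): c=-4, p=-4, y=4
After step 4 (COPY(y, c)): c=-4, p=-4, y=-4
After step 5 (MUL(y, p)): c=-4, p=-4, y=16
After step 6 (DEC(p)): c=-4, p=-5, y=16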